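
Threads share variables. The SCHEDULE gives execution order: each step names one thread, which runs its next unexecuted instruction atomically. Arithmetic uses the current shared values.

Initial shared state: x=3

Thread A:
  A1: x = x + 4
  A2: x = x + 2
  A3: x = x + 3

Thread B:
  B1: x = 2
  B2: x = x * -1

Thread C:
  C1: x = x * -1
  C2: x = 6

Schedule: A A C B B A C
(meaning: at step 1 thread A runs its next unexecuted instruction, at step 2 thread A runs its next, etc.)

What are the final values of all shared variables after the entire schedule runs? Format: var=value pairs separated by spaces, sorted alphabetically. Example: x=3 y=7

Answer: x=6

Derivation:
Step 1: thread A executes A1 (x = x + 4). Shared: x=7. PCs: A@1 B@0 C@0
Step 2: thread A executes A2 (x = x + 2). Shared: x=9. PCs: A@2 B@0 C@0
Step 3: thread C executes C1 (x = x * -1). Shared: x=-9. PCs: A@2 B@0 C@1
Step 4: thread B executes B1 (x = 2). Shared: x=2. PCs: A@2 B@1 C@1
Step 5: thread B executes B2 (x = x * -1). Shared: x=-2. PCs: A@2 B@2 C@1
Step 6: thread A executes A3 (x = x + 3). Shared: x=1. PCs: A@3 B@2 C@1
Step 7: thread C executes C2 (x = 6). Shared: x=6. PCs: A@3 B@2 C@2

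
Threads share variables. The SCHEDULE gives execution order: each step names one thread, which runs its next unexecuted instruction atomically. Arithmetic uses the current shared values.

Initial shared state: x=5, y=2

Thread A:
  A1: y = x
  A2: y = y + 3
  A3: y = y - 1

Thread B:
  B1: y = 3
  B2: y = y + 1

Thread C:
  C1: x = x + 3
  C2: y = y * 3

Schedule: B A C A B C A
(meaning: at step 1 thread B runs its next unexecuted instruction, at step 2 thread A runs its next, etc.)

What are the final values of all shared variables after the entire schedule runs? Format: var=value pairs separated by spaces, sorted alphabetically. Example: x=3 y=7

Step 1: thread B executes B1 (y = 3). Shared: x=5 y=3. PCs: A@0 B@1 C@0
Step 2: thread A executes A1 (y = x). Shared: x=5 y=5. PCs: A@1 B@1 C@0
Step 3: thread C executes C1 (x = x + 3). Shared: x=8 y=5. PCs: A@1 B@1 C@1
Step 4: thread A executes A2 (y = y + 3). Shared: x=8 y=8. PCs: A@2 B@1 C@1
Step 5: thread B executes B2 (y = y + 1). Shared: x=8 y=9. PCs: A@2 B@2 C@1
Step 6: thread C executes C2 (y = y * 3). Shared: x=8 y=27. PCs: A@2 B@2 C@2
Step 7: thread A executes A3 (y = y - 1). Shared: x=8 y=26. PCs: A@3 B@2 C@2

Answer: x=8 y=26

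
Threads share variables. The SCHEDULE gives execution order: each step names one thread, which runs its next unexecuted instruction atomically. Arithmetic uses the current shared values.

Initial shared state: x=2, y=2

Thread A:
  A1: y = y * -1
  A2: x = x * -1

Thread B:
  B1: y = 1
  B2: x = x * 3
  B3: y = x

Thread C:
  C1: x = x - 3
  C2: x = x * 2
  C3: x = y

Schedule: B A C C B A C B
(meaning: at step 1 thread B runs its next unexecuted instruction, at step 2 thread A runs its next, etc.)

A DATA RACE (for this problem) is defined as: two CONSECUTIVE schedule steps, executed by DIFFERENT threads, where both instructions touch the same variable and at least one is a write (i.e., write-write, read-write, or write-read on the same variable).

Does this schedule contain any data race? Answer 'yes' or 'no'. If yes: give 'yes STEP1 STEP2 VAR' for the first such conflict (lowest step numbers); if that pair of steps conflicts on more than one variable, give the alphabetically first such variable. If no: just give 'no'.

Answer: yes 1 2 y

Derivation:
Steps 1,2: B(y = 1) vs A(y = y * -1). RACE on y (W-W).
Steps 2,3: A(r=y,w=y) vs C(r=x,w=x). No conflict.
Steps 3,4: same thread (C). No race.
Steps 4,5: C(x = x * 2) vs B(x = x * 3). RACE on x (W-W).
Steps 5,6: B(x = x * 3) vs A(x = x * -1). RACE on x (W-W).
Steps 6,7: A(x = x * -1) vs C(x = y). RACE on x (W-W).
Steps 7,8: C(x = y) vs B(y = x). RACE on x (W-R), y (R-W). Multiple vars; alphabetically first is x.
First conflict at steps 1,2.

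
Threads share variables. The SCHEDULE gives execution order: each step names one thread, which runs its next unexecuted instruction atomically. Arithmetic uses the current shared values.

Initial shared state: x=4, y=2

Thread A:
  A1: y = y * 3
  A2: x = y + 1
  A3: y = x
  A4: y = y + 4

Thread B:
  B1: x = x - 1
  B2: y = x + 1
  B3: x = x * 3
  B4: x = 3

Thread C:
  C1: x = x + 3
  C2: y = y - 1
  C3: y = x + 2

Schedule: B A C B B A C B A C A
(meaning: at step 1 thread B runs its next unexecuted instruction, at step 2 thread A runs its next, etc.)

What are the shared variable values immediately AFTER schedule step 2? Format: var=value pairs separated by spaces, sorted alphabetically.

Step 1: thread B executes B1 (x = x - 1). Shared: x=3 y=2. PCs: A@0 B@1 C@0
Step 2: thread A executes A1 (y = y * 3). Shared: x=3 y=6. PCs: A@1 B@1 C@0

Answer: x=3 y=6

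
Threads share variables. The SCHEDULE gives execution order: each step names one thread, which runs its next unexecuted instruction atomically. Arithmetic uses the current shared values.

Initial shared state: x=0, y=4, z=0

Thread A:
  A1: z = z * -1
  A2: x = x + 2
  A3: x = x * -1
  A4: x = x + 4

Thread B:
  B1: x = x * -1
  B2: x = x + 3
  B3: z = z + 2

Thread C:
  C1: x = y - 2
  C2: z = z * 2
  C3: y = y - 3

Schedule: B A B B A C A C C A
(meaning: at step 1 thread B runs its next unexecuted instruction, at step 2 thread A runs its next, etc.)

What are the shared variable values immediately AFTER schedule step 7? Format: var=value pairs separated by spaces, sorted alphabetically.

Step 1: thread B executes B1 (x = x * -1). Shared: x=0 y=4 z=0. PCs: A@0 B@1 C@0
Step 2: thread A executes A1 (z = z * -1). Shared: x=0 y=4 z=0. PCs: A@1 B@1 C@0
Step 3: thread B executes B2 (x = x + 3). Shared: x=3 y=4 z=0. PCs: A@1 B@2 C@0
Step 4: thread B executes B3 (z = z + 2). Shared: x=3 y=4 z=2. PCs: A@1 B@3 C@0
Step 5: thread A executes A2 (x = x + 2). Shared: x=5 y=4 z=2. PCs: A@2 B@3 C@0
Step 6: thread C executes C1 (x = y - 2). Shared: x=2 y=4 z=2. PCs: A@2 B@3 C@1
Step 7: thread A executes A3 (x = x * -1). Shared: x=-2 y=4 z=2. PCs: A@3 B@3 C@1

Answer: x=-2 y=4 z=2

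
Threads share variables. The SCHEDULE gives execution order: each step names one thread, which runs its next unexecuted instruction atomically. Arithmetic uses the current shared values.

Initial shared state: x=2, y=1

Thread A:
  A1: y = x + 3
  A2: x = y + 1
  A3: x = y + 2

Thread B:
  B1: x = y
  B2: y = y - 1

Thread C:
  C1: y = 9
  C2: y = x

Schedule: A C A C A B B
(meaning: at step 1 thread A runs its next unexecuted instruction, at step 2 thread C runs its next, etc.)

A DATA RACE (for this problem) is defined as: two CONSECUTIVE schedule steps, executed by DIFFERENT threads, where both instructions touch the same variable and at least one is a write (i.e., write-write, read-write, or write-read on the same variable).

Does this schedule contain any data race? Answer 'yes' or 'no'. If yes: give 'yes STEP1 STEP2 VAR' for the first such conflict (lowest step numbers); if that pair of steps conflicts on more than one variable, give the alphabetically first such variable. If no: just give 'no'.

Answer: yes 1 2 y

Derivation:
Steps 1,2: A(y = x + 3) vs C(y = 9). RACE on y (W-W).
Steps 2,3: C(y = 9) vs A(x = y + 1). RACE on y (W-R).
Steps 3,4: A(x = y + 1) vs C(y = x). RACE on x (W-R), y (R-W). Multiple vars; alphabetically first is x.
Steps 4,5: C(y = x) vs A(x = y + 2). RACE on x (R-W), y (W-R). Multiple vars; alphabetically first is x.
Steps 5,6: A(x = y + 2) vs B(x = y). RACE on x (W-W).
Steps 6,7: same thread (B). No race.
First conflict at steps 1,2.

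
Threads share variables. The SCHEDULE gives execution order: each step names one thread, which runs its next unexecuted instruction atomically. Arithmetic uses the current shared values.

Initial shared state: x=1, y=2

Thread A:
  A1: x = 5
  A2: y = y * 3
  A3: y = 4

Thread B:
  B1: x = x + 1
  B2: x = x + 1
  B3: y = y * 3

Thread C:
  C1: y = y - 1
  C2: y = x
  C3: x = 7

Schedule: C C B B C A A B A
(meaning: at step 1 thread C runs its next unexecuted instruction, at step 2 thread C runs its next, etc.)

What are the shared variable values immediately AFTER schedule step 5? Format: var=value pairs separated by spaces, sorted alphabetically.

Answer: x=7 y=1

Derivation:
Step 1: thread C executes C1 (y = y - 1). Shared: x=1 y=1. PCs: A@0 B@0 C@1
Step 2: thread C executes C2 (y = x). Shared: x=1 y=1. PCs: A@0 B@0 C@2
Step 3: thread B executes B1 (x = x + 1). Shared: x=2 y=1. PCs: A@0 B@1 C@2
Step 4: thread B executes B2 (x = x + 1). Shared: x=3 y=1. PCs: A@0 B@2 C@2
Step 5: thread C executes C3 (x = 7). Shared: x=7 y=1. PCs: A@0 B@2 C@3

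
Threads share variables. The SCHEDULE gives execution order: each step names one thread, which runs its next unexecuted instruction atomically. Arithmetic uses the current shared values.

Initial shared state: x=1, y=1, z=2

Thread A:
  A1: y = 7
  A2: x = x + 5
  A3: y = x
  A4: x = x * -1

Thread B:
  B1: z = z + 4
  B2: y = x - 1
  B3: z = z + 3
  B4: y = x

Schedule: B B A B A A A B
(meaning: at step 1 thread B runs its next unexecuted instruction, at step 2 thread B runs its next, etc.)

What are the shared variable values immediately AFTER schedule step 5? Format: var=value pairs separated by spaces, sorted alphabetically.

Answer: x=6 y=7 z=9

Derivation:
Step 1: thread B executes B1 (z = z + 4). Shared: x=1 y=1 z=6. PCs: A@0 B@1
Step 2: thread B executes B2 (y = x - 1). Shared: x=1 y=0 z=6. PCs: A@0 B@2
Step 3: thread A executes A1 (y = 7). Shared: x=1 y=7 z=6. PCs: A@1 B@2
Step 4: thread B executes B3 (z = z + 3). Shared: x=1 y=7 z=9. PCs: A@1 B@3
Step 5: thread A executes A2 (x = x + 5). Shared: x=6 y=7 z=9. PCs: A@2 B@3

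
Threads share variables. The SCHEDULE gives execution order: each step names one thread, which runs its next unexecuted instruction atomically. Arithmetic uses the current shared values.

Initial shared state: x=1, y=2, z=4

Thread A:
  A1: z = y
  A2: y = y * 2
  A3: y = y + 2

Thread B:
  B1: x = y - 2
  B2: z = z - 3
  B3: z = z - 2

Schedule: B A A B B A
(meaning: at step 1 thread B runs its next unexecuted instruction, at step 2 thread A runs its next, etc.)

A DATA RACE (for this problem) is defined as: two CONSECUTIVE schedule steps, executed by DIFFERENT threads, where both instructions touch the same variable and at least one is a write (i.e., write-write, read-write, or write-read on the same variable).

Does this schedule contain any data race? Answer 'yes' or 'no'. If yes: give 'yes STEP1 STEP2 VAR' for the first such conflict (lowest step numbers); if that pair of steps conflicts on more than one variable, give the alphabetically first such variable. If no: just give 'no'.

Answer: no

Derivation:
Steps 1,2: B(r=y,w=x) vs A(r=y,w=z). No conflict.
Steps 2,3: same thread (A). No race.
Steps 3,4: A(r=y,w=y) vs B(r=z,w=z). No conflict.
Steps 4,5: same thread (B). No race.
Steps 5,6: B(r=z,w=z) vs A(r=y,w=y). No conflict.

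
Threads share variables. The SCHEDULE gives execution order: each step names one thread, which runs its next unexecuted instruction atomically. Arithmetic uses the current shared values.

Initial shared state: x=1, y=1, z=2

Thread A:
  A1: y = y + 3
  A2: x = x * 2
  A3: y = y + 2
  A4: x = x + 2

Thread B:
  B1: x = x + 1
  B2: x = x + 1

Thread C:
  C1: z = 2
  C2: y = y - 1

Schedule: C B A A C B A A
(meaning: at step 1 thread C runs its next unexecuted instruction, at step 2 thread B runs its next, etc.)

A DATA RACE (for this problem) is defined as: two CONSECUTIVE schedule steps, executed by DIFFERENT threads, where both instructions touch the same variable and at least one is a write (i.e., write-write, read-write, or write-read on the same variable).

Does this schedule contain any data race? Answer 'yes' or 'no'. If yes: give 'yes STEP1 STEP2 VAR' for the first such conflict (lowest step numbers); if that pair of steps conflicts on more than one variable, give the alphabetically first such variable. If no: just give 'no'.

Answer: no

Derivation:
Steps 1,2: C(r=-,w=z) vs B(r=x,w=x). No conflict.
Steps 2,3: B(r=x,w=x) vs A(r=y,w=y). No conflict.
Steps 3,4: same thread (A). No race.
Steps 4,5: A(r=x,w=x) vs C(r=y,w=y). No conflict.
Steps 5,6: C(r=y,w=y) vs B(r=x,w=x). No conflict.
Steps 6,7: B(r=x,w=x) vs A(r=y,w=y). No conflict.
Steps 7,8: same thread (A). No race.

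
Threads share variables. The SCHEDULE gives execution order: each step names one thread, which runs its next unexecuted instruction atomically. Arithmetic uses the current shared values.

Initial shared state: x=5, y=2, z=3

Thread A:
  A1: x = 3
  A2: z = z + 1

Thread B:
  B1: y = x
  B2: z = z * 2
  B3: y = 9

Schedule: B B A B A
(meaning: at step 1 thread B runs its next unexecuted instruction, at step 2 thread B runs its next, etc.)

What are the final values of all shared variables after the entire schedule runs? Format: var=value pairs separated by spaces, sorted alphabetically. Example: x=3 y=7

Step 1: thread B executes B1 (y = x). Shared: x=5 y=5 z=3. PCs: A@0 B@1
Step 2: thread B executes B2 (z = z * 2). Shared: x=5 y=5 z=6. PCs: A@0 B@2
Step 3: thread A executes A1 (x = 3). Shared: x=3 y=5 z=6. PCs: A@1 B@2
Step 4: thread B executes B3 (y = 9). Shared: x=3 y=9 z=6. PCs: A@1 B@3
Step 5: thread A executes A2 (z = z + 1). Shared: x=3 y=9 z=7. PCs: A@2 B@3

Answer: x=3 y=9 z=7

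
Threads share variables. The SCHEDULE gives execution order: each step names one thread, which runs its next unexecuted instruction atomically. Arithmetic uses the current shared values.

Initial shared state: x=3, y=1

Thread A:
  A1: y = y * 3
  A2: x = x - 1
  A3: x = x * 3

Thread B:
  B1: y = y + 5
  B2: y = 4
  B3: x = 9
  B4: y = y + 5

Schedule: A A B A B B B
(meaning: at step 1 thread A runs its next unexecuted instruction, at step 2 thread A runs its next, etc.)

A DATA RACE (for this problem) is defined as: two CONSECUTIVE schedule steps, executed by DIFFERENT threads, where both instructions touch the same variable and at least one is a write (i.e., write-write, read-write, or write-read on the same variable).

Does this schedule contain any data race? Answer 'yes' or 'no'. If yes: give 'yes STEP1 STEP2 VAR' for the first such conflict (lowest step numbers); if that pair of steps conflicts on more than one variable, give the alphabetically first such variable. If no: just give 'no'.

Steps 1,2: same thread (A). No race.
Steps 2,3: A(r=x,w=x) vs B(r=y,w=y). No conflict.
Steps 3,4: B(r=y,w=y) vs A(r=x,w=x). No conflict.
Steps 4,5: A(r=x,w=x) vs B(r=-,w=y). No conflict.
Steps 5,6: same thread (B). No race.
Steps 6,7: same thread (B). No race.

Answer: no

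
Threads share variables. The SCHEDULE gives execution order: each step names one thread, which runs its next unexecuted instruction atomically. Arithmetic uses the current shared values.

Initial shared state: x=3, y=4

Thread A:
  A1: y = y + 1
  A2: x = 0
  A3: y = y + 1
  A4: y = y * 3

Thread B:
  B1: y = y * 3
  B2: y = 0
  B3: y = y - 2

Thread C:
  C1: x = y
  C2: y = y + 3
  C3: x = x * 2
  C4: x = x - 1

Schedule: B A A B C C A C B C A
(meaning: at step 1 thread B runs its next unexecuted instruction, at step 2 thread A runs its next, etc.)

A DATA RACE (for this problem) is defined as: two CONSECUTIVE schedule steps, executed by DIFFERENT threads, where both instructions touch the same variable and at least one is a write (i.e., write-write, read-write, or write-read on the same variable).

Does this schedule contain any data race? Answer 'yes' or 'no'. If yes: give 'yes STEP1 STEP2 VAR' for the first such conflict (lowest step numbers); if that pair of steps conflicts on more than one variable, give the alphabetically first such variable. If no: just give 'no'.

Answer: yes 1 2 y

Derivation:
Steps 1,2: B(y = y * 3) vs A(y = y + 1). RACE on y (W-W).
Steps 2,3: same thread (A). No race.
Steps 3,4: A(r=-,w=x) vs B(r=-,w=y). No conflict.
Steps 4,5: B(y = 0) vs C(x = y). RACE on y (W-R).
Steps 5,6: same thread (C). No race.
Steps 6,7: C(y = y + 3) vs A(y = y + 1). RACE on y (W-W).
Steps 7,8: A(r=y,w=y) vs C(r=x,w=x). No conflict.
Steps 8,9: C(r=x,w=x) vs B(r=y,w=y). No conflict.
Steps 9,10: B(r=y,w=y) vs C(r=x,w=x). No conflict.
Steps 10,11: C(r=x,w=x) vs A(r=y,w=y). No conflict.
First conflict at steps 1,2.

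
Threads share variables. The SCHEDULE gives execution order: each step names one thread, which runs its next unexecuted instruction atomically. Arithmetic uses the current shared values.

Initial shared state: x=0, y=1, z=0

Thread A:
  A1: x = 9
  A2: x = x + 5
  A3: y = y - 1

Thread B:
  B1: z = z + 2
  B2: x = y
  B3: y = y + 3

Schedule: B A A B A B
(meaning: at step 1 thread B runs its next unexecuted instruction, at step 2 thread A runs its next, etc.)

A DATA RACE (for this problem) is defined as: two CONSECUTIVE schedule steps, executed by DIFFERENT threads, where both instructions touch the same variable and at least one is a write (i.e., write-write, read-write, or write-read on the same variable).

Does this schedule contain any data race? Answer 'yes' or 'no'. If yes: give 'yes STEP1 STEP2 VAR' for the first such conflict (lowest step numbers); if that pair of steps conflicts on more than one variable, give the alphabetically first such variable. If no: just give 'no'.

Steps 1,2: B(r=z,w=z) vs A(r=-,w=x). No conflict.
Steps 2,3: same thread (A). No race.
Steps 3,4: A(x = x + 5) vs B(x = y). RACE on x (W-W).
Steps 4,5: B(x = y) vs A(y = y - 1). RACE on y (R-W).
Steps 5,6: A(y = y - 1) vs B(y = y + 3). RACE on y (W-W).
First conflict at steps 3,4.

Answer: yes 3 4 x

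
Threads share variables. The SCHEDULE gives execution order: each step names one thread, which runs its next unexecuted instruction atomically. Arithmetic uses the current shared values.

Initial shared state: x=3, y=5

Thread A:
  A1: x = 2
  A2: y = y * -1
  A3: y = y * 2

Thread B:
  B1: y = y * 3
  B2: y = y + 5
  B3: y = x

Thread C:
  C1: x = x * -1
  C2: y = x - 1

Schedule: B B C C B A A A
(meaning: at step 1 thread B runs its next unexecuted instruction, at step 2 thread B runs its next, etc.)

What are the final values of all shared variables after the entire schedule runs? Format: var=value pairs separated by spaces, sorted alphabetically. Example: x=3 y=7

Step 1: thread B executes B1 (y = y * 3). Shared: x=3 y=15. PCs: A@0 B@1 C@0
Step 2: thread B executes B2 (y = y + 5). Shared: x=3 y=20. PCs: A@0 B@2 C@0
Step 3: thread C executes C1 (x = x * -1). Shared: x=-3 y=20. PCs: A@0 B@2 C@1
Step 4: thread C executes C2 (y = x - 1). Shared: x=-3 y=-4. PCs: A@0 B@2 C@2
Step 5: thread B executes B3 (y = x). Shared: x=-3 y=-3. PCs: A@0 B@3 C@2
Step 6: thread A executes A1 (x = 2). Shared: x=2 y=-3. PCs: A@1 B@3 C@2
Step 7: thread A executes A2 (y = y * -1). Shared: x=2 y=3. PCs: A@2 B@3 C@2
Step 8: thread A executes A3 (y = y * 2). Shared: x=2 y=6. PCs: A@3 B@3 C@2

Answer: x=2 y=6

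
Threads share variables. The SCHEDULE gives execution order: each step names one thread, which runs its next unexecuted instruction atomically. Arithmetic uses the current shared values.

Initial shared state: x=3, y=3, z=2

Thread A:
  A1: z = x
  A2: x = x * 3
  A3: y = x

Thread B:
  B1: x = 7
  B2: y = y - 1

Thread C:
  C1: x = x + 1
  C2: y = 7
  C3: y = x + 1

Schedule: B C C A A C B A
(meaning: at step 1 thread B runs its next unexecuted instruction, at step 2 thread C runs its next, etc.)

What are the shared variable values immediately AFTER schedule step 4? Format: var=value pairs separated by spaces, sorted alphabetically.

Answer: x=8 y=7 z=8

Derivation:
Step 1: thread B executes B1 (x = 7). Shared: x=7 y=3 z=2. PCs: A@0 B@1 C@0
Step 2: thread C executes C1 (x = x + 1). Shared: x=8 y=3 z=2. PCs: A@0 B@1 C@1
Step 3: thread C executes C2 (y = 7). Shared: x=8 y=7 z=2. PCs: A@0 B@1 C@2
Step 4: thread A executes A1 (z = x). Shared: x=8 y=7 z=8. PCs: A@1 B@1 C@2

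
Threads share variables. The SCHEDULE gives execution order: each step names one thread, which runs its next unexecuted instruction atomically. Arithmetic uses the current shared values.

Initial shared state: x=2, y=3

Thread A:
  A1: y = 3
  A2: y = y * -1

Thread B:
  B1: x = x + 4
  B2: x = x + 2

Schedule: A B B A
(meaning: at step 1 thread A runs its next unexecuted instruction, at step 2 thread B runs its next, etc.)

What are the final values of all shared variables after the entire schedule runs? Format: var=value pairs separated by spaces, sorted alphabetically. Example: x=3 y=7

Answer: x=8 y=-3

Derivation:
Step 1: thread A executes A1 (y = 3). Shared: x=2 y=3. PCs: A@1 B@0
Step 2: thread B executes B1 (x = x + 4). Shared: x=6 y=3. PCs: A@1 B@1
Step 3: thread B executes B2 (x = x + 2). Shared: x=8 y=3. PCs: A@1 B@2
Step 4: thread A executes A2 (y = y * -1). Shared: x=8 y=-3. PCs: A@2 B@2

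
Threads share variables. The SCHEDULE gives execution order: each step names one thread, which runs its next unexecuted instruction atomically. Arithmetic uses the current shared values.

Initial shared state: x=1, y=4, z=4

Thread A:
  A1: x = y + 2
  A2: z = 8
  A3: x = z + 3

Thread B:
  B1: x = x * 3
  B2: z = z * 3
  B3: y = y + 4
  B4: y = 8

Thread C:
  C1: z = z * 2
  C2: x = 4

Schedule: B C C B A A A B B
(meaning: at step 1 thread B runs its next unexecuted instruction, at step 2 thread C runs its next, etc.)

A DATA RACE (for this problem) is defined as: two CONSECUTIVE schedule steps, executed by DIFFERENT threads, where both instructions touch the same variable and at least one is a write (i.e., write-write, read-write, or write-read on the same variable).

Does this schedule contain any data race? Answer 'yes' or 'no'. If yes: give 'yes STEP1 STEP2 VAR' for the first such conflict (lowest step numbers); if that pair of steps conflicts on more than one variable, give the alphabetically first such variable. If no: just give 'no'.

Answer: no

Derivation:
Steps 1,2: B(r=x,w=x) vs C(r=z,w=z). No conflict.
Steps 2,3: same thread (C). No race.
Steps 3,4: C(r=-,w=x) vs B(r=z,w=z). No conflict.
Steps 4,5: B(r=z,w=z) vs A(r=y,w=x). No conflict.
Steps 5,6: same thread (A). No race.
Steps 6,7: same thread (A). No race.
Steps 7,8: A(r=z,w=x) vs B(r=y,w=y). No conflict.
Steps 8,9: same thread (B). No race.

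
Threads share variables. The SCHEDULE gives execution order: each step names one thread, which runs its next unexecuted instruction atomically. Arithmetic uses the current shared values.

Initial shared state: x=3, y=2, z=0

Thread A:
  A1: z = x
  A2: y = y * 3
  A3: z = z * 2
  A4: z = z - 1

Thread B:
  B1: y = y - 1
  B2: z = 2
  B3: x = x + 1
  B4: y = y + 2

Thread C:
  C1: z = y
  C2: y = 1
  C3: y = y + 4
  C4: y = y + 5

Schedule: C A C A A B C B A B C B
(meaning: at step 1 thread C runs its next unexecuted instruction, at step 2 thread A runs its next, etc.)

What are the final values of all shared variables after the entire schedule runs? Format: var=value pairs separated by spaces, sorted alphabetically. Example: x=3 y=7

Step 1: thread C executes C1 (z = y). Shared: x=3 y=2 z=2. PCs: A@0 B@0 C@1
Step 2: thread A executes A1 (z = x). Shared: x=3 y=2 z=3. PCs: A@1 B@0 C@1
Step 3: thread C executes C2 (y = 1). Shared: x=3 y=1 z=3. PCs: A@1 B@0 C@2
Step 4: thread A executes A2 (y = y * 3). Shared: x=3 y=3 z=3. PCs: A@2 B@0 C@2
Step 5: thread A executes A3 (z = z * 2). Shared: x=3 y=3 z=6. PCs: A@3 B@0 C@2
Step 6: thread B executes B1 (y = y - 1). Shared: x=3 y=2 z=6. PCs: A@3 B@1 C@2
Step 7: thread C executes C3 (y = y + 4). Shared: x=3 y=6 z=6. PCs: A@3 B@1 C@3
Step 8: thread B executes B2 (z = 2). Shared: x=3 y=6 z=2. PCs: A@3 B@2 C@3
Step 9: thread A executes A4 (z = z - 1). Shared: x=3 y=6 z=1. PCs: A@4 B@2 C@3
Step 10: thread B executes B3 (x = x + 1). Shared: x=4 y=6 z=1. PCs: A@4 B@3 C@3
Step 11: thread C executes C4 (y = y + 5). Shared: x=4 y=11 z=1. PCs: A@4 B@3 C@4
Step 12: thread B executes B4 (y = y + 2). Shared: x=4 y=13 z=1. PCs: A@4 B@4 C@4

Answer: x=4 y=13 z=1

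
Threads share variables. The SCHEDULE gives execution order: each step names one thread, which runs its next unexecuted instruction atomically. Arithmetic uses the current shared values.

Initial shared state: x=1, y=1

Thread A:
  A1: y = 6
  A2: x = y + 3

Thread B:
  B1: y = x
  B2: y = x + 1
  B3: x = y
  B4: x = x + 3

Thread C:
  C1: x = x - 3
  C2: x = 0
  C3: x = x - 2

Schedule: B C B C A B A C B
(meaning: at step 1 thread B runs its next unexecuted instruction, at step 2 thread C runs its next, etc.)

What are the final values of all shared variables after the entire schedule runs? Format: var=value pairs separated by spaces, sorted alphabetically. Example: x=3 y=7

Answer: x=10 y=6

Derivation:
Step 1: thread B executes B1 (y = x). Shared: x=1 y=1. PCs: A@0 B@1 C@0
Step 2: thread C executes C1 (x = x - 3). Shared: x=-2 y=1. PCs: A@0 B@1 C@1
Step 3: thread B executes B2 (y = x + 1). Shared: x=-2 y=-1. PCs: A@0 B@2 C@1
Step 4: thread C executes C2 (x = 0). Shared: x=0 y=-1. PCs: A@0 B@2 C@2
Step 5: thread A executes A1 (y = 6). Shared: x=0 y=6. PCs: A@1 B@2 C@2
Step 6: thread B executes B3 (x = y). Shared: x=6 y=6. PCs: A@1 B@3 C@2
Step 7: thread A executes A2 (x = y + 3). Shared: x=9 y=6. PCs: A@2 B@3 C@2
Step 8: thread C executes C3 (x = x - 2). Shared: x=7 y=6. PCs: A@2 B@3 C@3
Step 9: thread B executes B4 (x = x + 3). Shared: x=10 y=6. PCs: A@2 B@4 C@3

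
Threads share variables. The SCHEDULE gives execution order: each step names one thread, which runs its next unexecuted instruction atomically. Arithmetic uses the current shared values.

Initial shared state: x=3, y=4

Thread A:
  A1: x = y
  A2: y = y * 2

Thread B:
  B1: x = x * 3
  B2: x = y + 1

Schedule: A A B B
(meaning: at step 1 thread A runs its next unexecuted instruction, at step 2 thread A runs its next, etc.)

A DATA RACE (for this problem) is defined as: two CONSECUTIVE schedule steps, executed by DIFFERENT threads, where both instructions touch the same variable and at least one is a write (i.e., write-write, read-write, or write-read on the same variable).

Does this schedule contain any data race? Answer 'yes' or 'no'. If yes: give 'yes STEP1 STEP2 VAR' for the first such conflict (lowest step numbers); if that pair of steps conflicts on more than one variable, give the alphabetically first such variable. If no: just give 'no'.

Steps 1,2: same thread (A). No race.
Steps 2,3: A(r=y,w=y) vs B(r=x,w=x). No conflict.
Steps 3,4: same thread (B). No race.

Answer: no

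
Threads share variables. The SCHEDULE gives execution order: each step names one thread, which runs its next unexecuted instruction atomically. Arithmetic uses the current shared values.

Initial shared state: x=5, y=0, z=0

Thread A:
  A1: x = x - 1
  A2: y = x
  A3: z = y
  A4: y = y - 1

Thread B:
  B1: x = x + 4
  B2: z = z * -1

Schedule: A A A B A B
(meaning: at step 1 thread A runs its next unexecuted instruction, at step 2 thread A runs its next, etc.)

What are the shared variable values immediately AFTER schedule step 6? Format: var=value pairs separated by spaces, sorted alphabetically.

Step 1: thread A executes A1 (x = x - 1). Shared: x=4 y=0 z=0. PCs: A@1 B@0
Step 2: thread A executes A2 (y = x). Shared: x=4 y=4 z=0. PCs: A@2 B@0
Step 3: thread A executes A3 (z = y). Shared: x=4 y=4 z=4. PCs: A@3 B@0
Step 4: thread B executes B1 (x = x + 4). Shared: x=8 y=4 z=4. PCs: A@3 B@1
Step 5: thread A executes A4 (y = y - 1). Shared: x=8 y=3 z=4. PCs: A@4 B@1
Step 6: thread B executes B2 (z = z * -1). Shared: x=8 y=3 z=-4. PCs: A@4 B@2

Answer: x=8 y=3 z=-4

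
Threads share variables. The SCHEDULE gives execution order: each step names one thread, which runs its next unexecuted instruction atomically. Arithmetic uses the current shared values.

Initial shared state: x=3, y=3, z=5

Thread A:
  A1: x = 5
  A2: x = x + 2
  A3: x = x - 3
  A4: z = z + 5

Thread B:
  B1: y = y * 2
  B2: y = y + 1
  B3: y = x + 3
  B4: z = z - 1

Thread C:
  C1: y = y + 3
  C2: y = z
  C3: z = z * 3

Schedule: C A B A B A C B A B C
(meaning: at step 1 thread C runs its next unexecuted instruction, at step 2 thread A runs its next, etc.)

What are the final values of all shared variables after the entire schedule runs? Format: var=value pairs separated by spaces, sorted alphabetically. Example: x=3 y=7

Answer: x=4 y=7 z=27

Derivation:
Step 1: thread C executes C1 (y = y + 3). Shared: x=3 y=6 z=5. PCs: A@0 B@0 C@1
Step 2: thread A executes A1 (x = 5). Shared: x=5 y=6 z=5. PCs: A@1 B@0 C@1
Step 3: thread B executes B1 (y = y * 2). Shared: x=5 y=12 z=5. PCs: A@1 B@1 C@1
Step 4: thread A executes A2 (x = x + 2). Shared: x=7 y=12 z=5. PCs: A@2 B@1 C@1
Step 5: thread B executes B2 (y = y + 1). Shared: x=7 y=13 z=5. PCs: A@2 B@2 C@1
Step 6: thread A executes A3 (x = x - 3). Shared: x=4 y=13 z=5. PCs: A@3 B@2 C@1
Step 7: thread C executes C2 (y = z). Shared: x=4 y=5 z=5. PCs: A@3 B@2 C@2
Step 8: thread B executes B3 (y = x + 3). Shared: x=4 y=7 z=5. PCs: A@3 B@3 C@2
Step 9: thread A executes A4 (z = z + 5). Shared: x=4 y=7 z=10. PCs: A@4 B@3 C@2
Step 10: thread B executes B4 (z = z - 1). Shared: x=4 y=7 z=9. PCs: A@4 B@4 C@2
Step 11: thread C executes C3 (z = z * 3). Shared: x=4 y=7 z=27. PCs: A@4 B@4 C@3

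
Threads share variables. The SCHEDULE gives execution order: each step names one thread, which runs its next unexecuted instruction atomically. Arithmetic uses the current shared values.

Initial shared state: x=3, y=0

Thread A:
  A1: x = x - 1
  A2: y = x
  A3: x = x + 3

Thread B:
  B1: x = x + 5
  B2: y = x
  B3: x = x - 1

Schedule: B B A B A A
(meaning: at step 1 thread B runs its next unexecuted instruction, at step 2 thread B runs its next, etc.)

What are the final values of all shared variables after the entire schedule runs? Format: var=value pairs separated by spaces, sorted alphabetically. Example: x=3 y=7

Answer: x=9 y=6

Derivation:
Step 1: thread B executes B1 (x = x + 5). Shared: x=8 y=0. PCs: A@0 B@1
Step 2: thread B executes B2 (y = x). Shared: x=8 y=8. PCs: A@0 B@2
Step 3: thread A executes A1 (x = x - 1). Shared: x=7 y=8. PCs: A@1 B@2
Step 4: thread B executes B3 (x = x - 1). Shared: x=6 y=8. PCs: A@1 B@3
Step 5: thread A executes A2 (y = x). Shared: x=6 y=6. PCs: A@2 B@3
Step 6: thread A executes A3 (x = x + 3). Shared: x=9 y=6. PCs: A@3 B@3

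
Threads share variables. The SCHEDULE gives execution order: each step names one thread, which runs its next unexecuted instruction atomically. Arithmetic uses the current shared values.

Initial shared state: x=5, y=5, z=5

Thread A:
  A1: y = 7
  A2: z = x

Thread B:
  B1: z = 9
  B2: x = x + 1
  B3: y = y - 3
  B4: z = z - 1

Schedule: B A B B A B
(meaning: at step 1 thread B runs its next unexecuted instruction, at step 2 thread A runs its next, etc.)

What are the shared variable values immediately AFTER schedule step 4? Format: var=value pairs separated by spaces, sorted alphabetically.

Step 1: thread B executes B1 (z = 9). Shared: x=5 y=5 z=9. PCs: A@0 B@1
Step 2: thread A executes A1 (y = 7). Shared: x=5 y=7 z=9. PCs: A@1 B@1
Step 3: thread B executes B2 (x = x + 1). Shared: x=6 y=7 z=9. PCs: A@1 B@2
Step 4: thread B executes B3 (y = y - 3). Shared: x=6 y=4 z=9. PCs: A@1 B@3

Answer: x=6 y=4 z=9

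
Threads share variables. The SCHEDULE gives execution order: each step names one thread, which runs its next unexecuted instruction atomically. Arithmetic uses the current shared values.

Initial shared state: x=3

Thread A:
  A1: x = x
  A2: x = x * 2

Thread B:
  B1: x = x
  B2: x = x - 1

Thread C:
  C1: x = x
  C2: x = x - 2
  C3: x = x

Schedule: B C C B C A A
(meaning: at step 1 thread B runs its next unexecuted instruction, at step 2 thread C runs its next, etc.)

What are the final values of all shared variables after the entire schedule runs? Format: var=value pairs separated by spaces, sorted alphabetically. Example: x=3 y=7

Step 1: thread B executes B1 (x = x). Shared: x=3. PCs: A@0 B@1 C@0
Step 2: thread C executes C1 (x = x). Shared: x=3. PCs: A@0 B@1 C@1
Step 3: thread C executes C2 (x = x - 2). Shared: x=1. PCs: A@0 B@1 C@2
Step 4: thread B executes B2 (x = x - 1). Shared: x=0. PCs: A@0 B@2 C@2
Step 5: thread C executes C3 (x = x). Shared: x=0. PCs: A@0 B@2 C@3
Step 6: thread A executes A1 (x = x). Shared: x=0. PCs: A@1 B@2 C@3
Step 7: thread A executes A2 (x = x * 2). Shared: x=0. PCs: A@2 B@2 C@3

Answer: x=0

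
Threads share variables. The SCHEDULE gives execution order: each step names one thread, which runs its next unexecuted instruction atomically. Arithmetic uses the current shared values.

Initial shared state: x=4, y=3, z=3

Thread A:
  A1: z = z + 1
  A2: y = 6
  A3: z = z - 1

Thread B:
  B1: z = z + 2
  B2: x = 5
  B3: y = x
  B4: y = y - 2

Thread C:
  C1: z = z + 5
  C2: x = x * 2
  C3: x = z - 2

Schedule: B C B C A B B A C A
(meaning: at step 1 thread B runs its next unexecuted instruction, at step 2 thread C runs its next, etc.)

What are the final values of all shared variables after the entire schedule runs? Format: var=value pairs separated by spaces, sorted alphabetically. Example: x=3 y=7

Answer: x=9 y=6 z=10

Derivation:
Step 1: thread B executes B1 (z = z + 2). Shared: x=4 y=3 z=5. PCs: A@0 B@1 C@0
Step 2: thread C executes C1 (z = z + 5). Shared: x=4 y=3 z=10. PCs: A@0 B@1 C@1
Step 3: thread B executes B2 (x = 5). Shared: x=5 y=3 z=10. PCs: A@0 B@2 C@1
Step 4: thread C executes C2 (x = x * 2). Shared: x=10 y=3 z=10. PCs: A@0 B@2 C@2
Step 5: thread A executes A1 (z = z + 1). Shared: x=10 y=3 z=11. PCs: A@1 B@2 C@2
Step 6: thread B executes B3 (y = x). Shared: x=10 y=10 z=11. PCs: A@1 B@3 C@2
Step 7: thread B executes B4 (y = y - 2). Shared: x=10 y=8 z=11. PCs: A@1 B@4 C@2
Step 8: thread A executes A2 (y = 6). Shared: x=10 y=6 z=11. PCs: A@2 B@4 C@2
Step 9: thread C executes C3 (x = z - 2). Shared: x=9 y=6 z=11. PCs: A@2 B@4 C@3
Step 10: thread A executes A3 (z = z - 1). Shared: x=9 y=6 z=10. PCs: A@3 B@4 C@3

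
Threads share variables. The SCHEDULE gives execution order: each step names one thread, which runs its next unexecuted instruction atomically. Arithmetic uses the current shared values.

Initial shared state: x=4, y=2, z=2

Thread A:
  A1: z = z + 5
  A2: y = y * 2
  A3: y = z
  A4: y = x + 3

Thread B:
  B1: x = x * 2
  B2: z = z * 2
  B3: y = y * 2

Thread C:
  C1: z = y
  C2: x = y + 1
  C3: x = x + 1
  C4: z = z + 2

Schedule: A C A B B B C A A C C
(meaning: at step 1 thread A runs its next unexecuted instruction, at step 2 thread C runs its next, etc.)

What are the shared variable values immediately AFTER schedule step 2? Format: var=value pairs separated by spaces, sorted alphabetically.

Step 1: thread A executes A1 (z = z + 5). Shared: x=4 y=2 z=7. PCs: A@1 B@0 C@0
Step 2: thread C executes C1 (z = y). Shared: x=4 y=2 z=2. PCs: A@1 B@0 C@1

Answer: x=4 y=2 z=2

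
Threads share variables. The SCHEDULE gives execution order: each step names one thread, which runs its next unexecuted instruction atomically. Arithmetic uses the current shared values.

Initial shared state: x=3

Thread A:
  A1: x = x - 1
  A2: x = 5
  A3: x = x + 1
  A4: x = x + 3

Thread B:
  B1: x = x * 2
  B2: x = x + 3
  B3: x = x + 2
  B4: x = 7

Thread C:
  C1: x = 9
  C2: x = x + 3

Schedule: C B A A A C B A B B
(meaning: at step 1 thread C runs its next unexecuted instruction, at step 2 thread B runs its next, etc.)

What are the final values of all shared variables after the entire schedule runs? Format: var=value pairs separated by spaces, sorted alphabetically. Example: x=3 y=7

Answer: x=7

Derivation:
Step 1: thread C executes C1 (x = 9). Shared: x=9. PCs: A@0 B@0 C@1
Step 2: thread B executes B1 (x = x * 2). Shared: x=18. PCs: A@0 B@1 C@1
Step 3: thread A executes A1 (x = x - 1). Shared: x=17. PCs: A@1 B@1 C@1
Step 4: thread A executes A2 (x = 5). Shared: x=5. PCs: A@2 B@1 C@1
Step 5: thread A executes A3 (x = x + 1). Shared: x=6. PCs: A@3 B@1 C@1
Step 6: thread C executes C2 (x = x + 3). Shared: x=9. PCs: A@3 B@1 C@2
Step 7: thread B executes B2 (x = x + 3). Shared: x=12. PCs: A@3 B@2 C@2
Step 8: thread A executes A4 (x = x + 3). Shared: x=15. PCs: A@4 B@2 C@2
Step 9: thread B executes B3 (x = x + 2). Shared: x=17. PCs: A@4 B@3 C@2
Step 10: thread B executes B4 (x = 7). Shared: x=7. PCs: A@4 B@4 C@2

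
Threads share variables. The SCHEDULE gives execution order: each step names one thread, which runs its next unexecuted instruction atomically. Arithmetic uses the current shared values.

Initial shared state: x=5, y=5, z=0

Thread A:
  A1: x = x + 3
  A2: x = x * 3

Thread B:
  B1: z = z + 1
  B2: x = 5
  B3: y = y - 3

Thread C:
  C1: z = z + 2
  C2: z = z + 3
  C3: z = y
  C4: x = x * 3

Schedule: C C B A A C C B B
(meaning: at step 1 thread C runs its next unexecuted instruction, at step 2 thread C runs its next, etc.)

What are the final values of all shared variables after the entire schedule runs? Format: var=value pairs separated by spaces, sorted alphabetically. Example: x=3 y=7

Answer: x=5 y=2 z=5

Derivation:
Step 1: thread C executes C1 (z = z + 2). Shared: x=5 y=5 z=2. PCs: A@0 B@0 C@1
Step 2: thread C executes C2 (z = z + 3). Shared: x=5 y=5 z=5. PCs: A@0 B@0 C@2
Step 3: thread B executes B1 (z = z + 1). Shared: x=5 y=5 z=6. PCs: A@0 B@1 C@2
Step 4: thread A executes A1 (x = x + 3). Shared: x=8 y=5 z=6. PCs: A@1 B@1 C@2
Step 5: thread A executes A2 (x = x * 3). Shared: x=24 y=5 z=6. PCs: A@2 B@1 C@2
Step 6: thread C executes C3 (z = y). Shared: x=24 y=5 z=5. PCs: A@2 B@1 C@3
Step 7: thread C executes C4 (x = x * 3). Shared: x=72 y=5 z=5. PCs: A@2 B@1 C@4
Step 8: thread B executes B2 (x = 5). Shared: x=5 y=5 z=5. PCs: A@2 B@2 C@4
Step 9: thread B executes B3 (y = y - 3). Shared: x=5 y=2 z=5. PCs: A@2 B@3 C@4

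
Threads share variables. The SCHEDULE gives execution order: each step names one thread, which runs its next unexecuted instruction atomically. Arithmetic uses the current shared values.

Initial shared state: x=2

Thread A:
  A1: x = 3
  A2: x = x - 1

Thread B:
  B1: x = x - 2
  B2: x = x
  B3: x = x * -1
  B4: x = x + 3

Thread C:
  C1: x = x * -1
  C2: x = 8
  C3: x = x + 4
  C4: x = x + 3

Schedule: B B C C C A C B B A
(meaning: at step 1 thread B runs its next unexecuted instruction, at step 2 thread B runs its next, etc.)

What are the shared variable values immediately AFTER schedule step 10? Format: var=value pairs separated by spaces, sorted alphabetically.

Answer: x=-4

Derivation:
Step 1: thread B executes B1 (x = x - 2). Shared: x=0. PCs: A@0 B@1 C@0
Step 2: thread B executes B2 (x = x). Shared: x=0. PCs: A@0 B@2 C@0
Step 3: thread C executes C1 (x = x * -1). Shared: x=0. PCs: A@0 B@2 C@1
Step 4: thread C executes C2 (x = 8). Shared: x=8. PCs: A@0 B@2 C@2
Step 5: thread C executes C3 (x = x + 4). Shared: x=12. PCs: A@0 B@2 C@3
Step 6: thread A executes A1 (x = 3). Shared: x=3. PCs: A@1 B@2 C@3
Step 7: thread C executes C4 (x = x + 3). Shared: x=6. PCs: A@1 B@2 C@4
Step 8: thread B executes B3 (x = x * -1). Shared: x=-6. PCs: A@1 B@3 C@4
Step 9: thread B executes B4 (x = x + 3). Shared: x=-3. PCs: A@1 B@4 C@4
Step 10: thread A executes A2 (x = x - 1). Shared: x=-4. PCs: A@2 B@4 C@4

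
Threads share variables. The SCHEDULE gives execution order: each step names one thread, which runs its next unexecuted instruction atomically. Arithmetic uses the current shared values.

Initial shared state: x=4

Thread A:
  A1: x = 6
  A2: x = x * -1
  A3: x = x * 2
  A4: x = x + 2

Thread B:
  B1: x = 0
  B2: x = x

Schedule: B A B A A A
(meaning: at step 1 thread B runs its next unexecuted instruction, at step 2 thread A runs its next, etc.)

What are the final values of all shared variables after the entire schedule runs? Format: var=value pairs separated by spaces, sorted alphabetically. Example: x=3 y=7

Answer: x=-10

Derivation:
Step 1: thread B executes B1 (x = 0). Shared: x=0. PCs: A@0 B@1
Step 2: thread A executes A1 (x = 6). Shared: x=6. PCs: A@1 B@1
Step 3: thread B executes B2 (x = x). Shared: x=6. PCs: A@1 B@2
Step 4: thread A executes A2 (x = x * -1). Shared: x=-6. PCs: A@2 B@2
Step 5: thread A executes A3 (x = x * 2). Shared: x=-12. PCs: A@3 B@2
Step 6: thread A executes A4 (x = x + 2). Shared: x=-10. PCs: A@4 B@2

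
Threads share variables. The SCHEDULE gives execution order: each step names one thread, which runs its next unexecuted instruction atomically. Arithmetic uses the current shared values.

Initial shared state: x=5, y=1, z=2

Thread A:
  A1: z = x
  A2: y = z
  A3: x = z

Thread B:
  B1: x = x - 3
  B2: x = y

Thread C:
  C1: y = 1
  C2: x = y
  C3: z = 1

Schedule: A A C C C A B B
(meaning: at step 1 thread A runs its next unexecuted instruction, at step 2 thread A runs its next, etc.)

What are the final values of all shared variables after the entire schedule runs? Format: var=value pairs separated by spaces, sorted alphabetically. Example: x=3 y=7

Answer: x=1 y=1 z=1

Derivation:
Step 1: thread A executes A1 (z = x). Shared: x=5 y=1 z=5. PCs: A@1 B@0 C@0
Step 2: thread A executes A2 (y = z). Shared: x=5 y=5 z=5. PCs: A@2 B@0 C@0
Step 3: thread C executes C1 (y = 1). Shared: x=5 y=1 z=5. PCs: A@2 B@0 C@1
Step 4: thread C executes C2 (x = y). Shared: x=1 y=1 z=5. PCs: A@2 B@0 C@2
Step 5: thread C executes C3 (z = 1). Shared: x=1 y=1 z=1. PCs: A@2 B@0 C@3
Step 6: thread A executes A3 (x = z). Shared: x=1 y=1 z=1. PCs: A@3 B@0 C@3
Step 7: thread B executes B1 (x = x - 3). Shared: x=-2 y=1 z=1. PCs: A@3 B@1 C@3
Step 8: thread B executes B2 (x = y). Shared: x=1 y=1 z=1. PCs: A@3 B@2 C@3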